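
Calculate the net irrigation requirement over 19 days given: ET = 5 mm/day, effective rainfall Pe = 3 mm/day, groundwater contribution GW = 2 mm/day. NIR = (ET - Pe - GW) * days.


Daily deficit = ET - Pe - GW = 5 - 3 - 2 = 0 mm/day
NIR = 0 * 19 = 0 mm

0 mm


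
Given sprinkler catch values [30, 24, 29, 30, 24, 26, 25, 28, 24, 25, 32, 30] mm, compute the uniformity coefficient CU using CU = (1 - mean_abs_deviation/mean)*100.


mean = 27.250000 mm
MAD = 2.583333 mm
CU = (1 - 2.583333/27.250000)*100

90.5199 %


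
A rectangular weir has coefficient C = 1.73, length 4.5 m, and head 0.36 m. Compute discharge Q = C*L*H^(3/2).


Q = C * L * H^(3/2) = 1.73 * 4.5 * 0.36^1.5 = 1.73 * 4.5 * 0.216000

1.6816 m^3/s


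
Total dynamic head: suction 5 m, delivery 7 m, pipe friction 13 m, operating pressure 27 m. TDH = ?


TDH = Hs + Hd + hf + Hp = 5 + 7 + 13 + 27 = 52

52 m


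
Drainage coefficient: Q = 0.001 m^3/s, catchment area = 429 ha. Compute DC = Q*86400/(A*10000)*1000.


DC = Q * 86400 / (A * 10000) * 1000
DC = 0.001 * 86400 / (429 * 10000) * 1000
DC = 86400.0000 / 4290000

0.0201 mm/day


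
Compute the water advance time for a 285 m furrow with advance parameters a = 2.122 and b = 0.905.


t = (L/a)^(1/b)
t = (285/2.122)^(1/0.905)
t = 134.307257^(1/0.905)

224.6421 min


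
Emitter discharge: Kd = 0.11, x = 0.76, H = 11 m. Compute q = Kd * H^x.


q = Kd * H^x = 0.11 * 11^0.76 = 0.11 * 6.186691

0.6805 L/h


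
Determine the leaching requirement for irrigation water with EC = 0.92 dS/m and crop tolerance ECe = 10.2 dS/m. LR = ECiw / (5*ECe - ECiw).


LR = ECiw / (5*ECe - ECiw)
LR = 0.92 / (5*10.2 - 0.92)
LR = 0.92 / 50.0800

0.0184


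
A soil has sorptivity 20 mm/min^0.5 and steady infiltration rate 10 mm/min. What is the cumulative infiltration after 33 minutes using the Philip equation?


F = S*sqrt(t) + A*t
F = 20*sqrt(33) + 10*33
F = 20*5.744563 + 330

444.8913 mm


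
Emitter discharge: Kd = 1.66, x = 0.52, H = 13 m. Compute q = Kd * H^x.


q = Kd * H^x = 1.66 * 13^0.52 = 1.66 * 3.795339

6.3003 L/h


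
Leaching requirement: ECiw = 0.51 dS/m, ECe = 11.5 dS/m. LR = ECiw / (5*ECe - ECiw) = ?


LR = ECiw / (5*ECe - ECiw)
LR = 0.51 / (5*11.5 - 0.51)
LR = 0.51 / 56.9900

0.0089


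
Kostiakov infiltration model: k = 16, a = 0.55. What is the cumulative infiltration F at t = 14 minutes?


F = k * t^a = 16 * 14^0.55
F = 16 * 4.269435

68.3110 mm


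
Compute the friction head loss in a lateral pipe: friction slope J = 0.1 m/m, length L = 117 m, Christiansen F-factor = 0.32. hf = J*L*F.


hf = J * L * F = 0.1 * 117 * 0.32 = 3.7440 m

3.7440 m


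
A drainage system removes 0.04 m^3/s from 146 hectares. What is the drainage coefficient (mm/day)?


DC = Q * 86400 / (A * 10000) * 1000
DC = 0.04 * 86400 / (146 * 10000) * 1000
DC = 3456000.0000 / 1460000

2.3671 mm/day


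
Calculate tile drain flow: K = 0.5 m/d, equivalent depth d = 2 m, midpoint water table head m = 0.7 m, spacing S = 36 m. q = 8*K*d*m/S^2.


q = 8*K*d*m/S^2
q = 8*0.5*2*0.7/36^2
q = 5.6000 / 1296

0.0043 m/d


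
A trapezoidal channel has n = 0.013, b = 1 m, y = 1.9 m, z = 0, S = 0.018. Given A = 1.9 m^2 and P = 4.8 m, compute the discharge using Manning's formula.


R = A/P = 1.9/4.8 = 0.395833
Q = (1/0.013) * 1.9 * 0.395833^(2/3) * 0.018^0.5

10.5711 m^3/s


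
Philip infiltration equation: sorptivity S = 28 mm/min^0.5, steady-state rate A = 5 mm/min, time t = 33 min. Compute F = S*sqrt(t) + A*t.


F = S*sqrt(t) + A*t
F = 28*sqrt(33) + 5*33
F = 28*5.744563 + 165

325.8478 mm


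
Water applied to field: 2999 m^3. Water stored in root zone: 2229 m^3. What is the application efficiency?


Ea = V_root / V_field * 100 = 2229 / 2999 * 100 = 74.3248%

74.3248 %


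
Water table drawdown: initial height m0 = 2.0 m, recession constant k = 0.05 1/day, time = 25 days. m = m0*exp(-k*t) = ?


m = m0 * exp(-k*t)
m = 2.0 * exp(-0.05 * 25)
m = 2.0 * exp(-1.2500)

0.5730 m


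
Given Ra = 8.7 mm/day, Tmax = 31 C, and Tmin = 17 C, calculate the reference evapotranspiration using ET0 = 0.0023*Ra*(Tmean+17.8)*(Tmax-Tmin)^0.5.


Tmean = (Tmax + Tmin)/2 = (31 + 17)/2 = 24.0
ET0 = 0.0023 * 8.7 * (24.0 + 17.8) * sqrt(31 - 17)
ET0 = 0.0023 * 8.7 * 41.8 * 3.741657

3.1296 mm/day


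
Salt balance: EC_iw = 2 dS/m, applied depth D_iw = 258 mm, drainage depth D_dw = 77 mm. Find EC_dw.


EC_dw = EC_iw * D_iw / D_dw
EC_dw = 2 * 258 / 77
EC_dw = 516 / 77

6.7013 dS/m


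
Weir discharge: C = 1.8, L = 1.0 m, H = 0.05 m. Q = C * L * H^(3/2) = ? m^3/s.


Q = C * L * H^(3/2) = 1.8 * 1.0 * 0.05^1.5 = 1.8 * 1.0 * 0.011180

0.0201 m^3/s


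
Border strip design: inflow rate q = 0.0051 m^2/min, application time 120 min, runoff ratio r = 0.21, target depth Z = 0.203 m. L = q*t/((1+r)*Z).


L = q*t/((1+r)*Z)
L = 0.0051*120/((1+0.21)*0.203)
L = 0.612/0.24563

2.4916 m


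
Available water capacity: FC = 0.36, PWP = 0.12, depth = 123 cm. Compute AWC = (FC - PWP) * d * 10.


AWC = (FC - PWP) * d * 10
AWC = (0.36 - 0.12) * 123 * 10
AWC = 0.2400 * 123 * 10

295.2000 mm


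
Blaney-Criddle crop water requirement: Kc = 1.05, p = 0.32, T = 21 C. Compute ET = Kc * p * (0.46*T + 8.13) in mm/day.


ET = Kc * p * (0.46*T + 8.13)
ET = 1.05 * 0.32 * (0.46*21 + 8.13)
ET = 1.05 * 0.32 * 17.7900

5.9774 mm/day


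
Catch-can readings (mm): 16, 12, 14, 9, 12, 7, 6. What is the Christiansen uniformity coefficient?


mean = 10.857143 mm
MAD = 3.020408 mm
CU = (1 - 3.020408/10.857143)*100

72.1805 %


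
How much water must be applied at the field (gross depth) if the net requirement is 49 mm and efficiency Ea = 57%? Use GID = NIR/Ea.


Ea = 57% = 0.57
GID = NIR / Ea = 49 / 0.57 = 85.9649 mm

85.9649 mm


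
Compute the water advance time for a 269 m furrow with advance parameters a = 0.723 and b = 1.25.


t = (L/a)^(1/b)
t = (269/0.723)^(1/1.25)
t = 372.060858^(1/1.25)

113.8915 min


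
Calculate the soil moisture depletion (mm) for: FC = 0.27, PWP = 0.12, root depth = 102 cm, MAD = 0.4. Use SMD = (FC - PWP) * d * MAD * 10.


SMD = (FC - PWP) * d * MAD * 10
SMD = (0.27 - 0.12) * 102 * 0.4 * 10
SMD = 0.1500 * 102 * 0.4 * 10

61.2000 mm


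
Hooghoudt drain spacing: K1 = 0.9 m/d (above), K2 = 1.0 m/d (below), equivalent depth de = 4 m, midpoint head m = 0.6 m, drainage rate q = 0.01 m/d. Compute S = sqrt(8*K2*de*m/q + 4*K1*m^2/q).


S^2 = 8*K2*de*m/q + 4*K1*m^2/q
S^2 = 8*1.0*4*0.6/0.01 + 4*0.9*0.6^2/0.01
S = sqrt(2049.6000)

45.2725 m


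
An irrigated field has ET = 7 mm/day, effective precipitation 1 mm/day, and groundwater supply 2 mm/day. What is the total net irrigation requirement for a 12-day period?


Daily deficit = ET - Pe - GW = 7 - 1 - 2 = 4 mm/day
NIR = 4 * 12 = 48 mm

48.0000 mm


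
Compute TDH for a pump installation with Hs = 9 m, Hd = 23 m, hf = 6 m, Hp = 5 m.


TDH = Hs + Hd + hf + Hp = 9 + 23 + 6 + 5 = 43

43 m


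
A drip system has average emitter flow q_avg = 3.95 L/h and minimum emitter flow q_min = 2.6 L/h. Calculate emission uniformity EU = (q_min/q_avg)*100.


EU = (q_min/q_avg)*100 = (2.6/3.95)*100 = 65.8228%

65.8228 %


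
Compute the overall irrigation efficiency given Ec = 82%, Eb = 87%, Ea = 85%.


Ec = 0.82, Eb = 0.87, Ea = 0.85
E = 0.82 * 0.87 * 0.85 * 100 = 60.6390%

60.6390 %


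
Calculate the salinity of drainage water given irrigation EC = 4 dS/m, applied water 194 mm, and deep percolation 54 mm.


EC_dw = EC_iw * D_iw / D_dw
EC_dw = 4 * 194 / 54
EC_dw = 776 / 54

14.3704 dS/m


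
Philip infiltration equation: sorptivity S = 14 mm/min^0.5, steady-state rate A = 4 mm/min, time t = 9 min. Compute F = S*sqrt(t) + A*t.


F = S*sqrt(t) + A*t
F = 14*sqrt(9) + 4*9
F = 14*3.000000 + 36

78.0000 mm


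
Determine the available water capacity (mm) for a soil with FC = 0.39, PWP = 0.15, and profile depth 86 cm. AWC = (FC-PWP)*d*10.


AWC = (FC - PWP) * d * 10
AWC = (0.39 - 0.15) * 86 * 10
AWC = 0.2400 * 86 * 10

206.4000 mm


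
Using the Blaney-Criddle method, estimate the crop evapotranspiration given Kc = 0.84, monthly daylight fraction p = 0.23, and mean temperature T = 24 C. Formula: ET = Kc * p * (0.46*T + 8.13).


ET = Kc * p * (0.46*T + 8.13)
ET = 0.84 * 0.23 * (0.46*24 + 8.13)
ET = 0.84 * 0.23 * 19.1700

3.7036 mm/day


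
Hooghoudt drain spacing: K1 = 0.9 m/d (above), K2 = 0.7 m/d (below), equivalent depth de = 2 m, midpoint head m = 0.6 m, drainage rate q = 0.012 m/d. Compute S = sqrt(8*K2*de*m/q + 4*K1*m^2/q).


S^2 = 8*K2*de*m/q + 4*K1*m^2/q
S^2 = 8*0.7*2*0.6/0.012 + 4*0.9*0.6^2/0.012
S = sqrt(668.0000)

25.8457 m


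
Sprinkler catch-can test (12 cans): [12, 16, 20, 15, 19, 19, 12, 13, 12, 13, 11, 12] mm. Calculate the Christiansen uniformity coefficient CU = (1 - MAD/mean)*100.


mean = 14.500000 mm
MAD = 2.750000 mm
CU = (1 - 2.750000/14.500000)*100

81.0345 %


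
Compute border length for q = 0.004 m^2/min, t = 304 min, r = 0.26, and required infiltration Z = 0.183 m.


L = q*t/((1+r)*Z)
L = 0.004*304/((1+0.26)*0.183)
L = 1.216/0.23058

5.2737 m


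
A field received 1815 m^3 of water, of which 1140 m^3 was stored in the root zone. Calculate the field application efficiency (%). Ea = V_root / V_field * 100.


Ea = V_root / V_field * 100 = 1140 / 1815 * 100 = 62.8099%

62.8099 %


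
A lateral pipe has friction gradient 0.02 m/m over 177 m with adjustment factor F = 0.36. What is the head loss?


hf = J * L * F = 0.02 * 177 * 0.36 = 1.2744 m

1.2744 m


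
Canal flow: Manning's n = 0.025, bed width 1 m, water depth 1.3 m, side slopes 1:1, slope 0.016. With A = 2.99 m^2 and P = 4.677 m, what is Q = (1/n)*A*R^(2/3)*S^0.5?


R = A/P = 2.99/4.677 = 0.639299
Q = (1/0.025) * 2.99 * 0.639299^(2/3) * 0.016^0.5

11.2269 m^3/s


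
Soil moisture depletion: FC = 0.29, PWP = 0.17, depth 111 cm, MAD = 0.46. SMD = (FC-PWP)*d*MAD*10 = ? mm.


SMD = (FC - PWP) * d * MAD * 10
SMD = (0.29 - 0.17) * 111 * 0.46 * 10
SMD = 0.1200 * 111 * 0.46 * 10

61.2720 mm


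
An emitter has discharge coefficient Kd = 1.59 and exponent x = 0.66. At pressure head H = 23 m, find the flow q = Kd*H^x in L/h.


q = Kd * H^x = 1.59 * 23^0.66 = 1.59 * 7.920277

12.5932 L/h


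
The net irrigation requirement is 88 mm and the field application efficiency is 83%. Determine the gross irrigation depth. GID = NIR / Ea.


Ea = 83% = 0.83
GID = NIR / Ea = 88 / 0.83 = 106.0241 mm

106.0241 mm


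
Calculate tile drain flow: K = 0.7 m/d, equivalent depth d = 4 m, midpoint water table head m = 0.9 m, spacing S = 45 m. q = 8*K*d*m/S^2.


q = 8*K*d*m/S^2
q = 8*0.7*4*0.9/45^2
q = 20.1600 / 2025

0.0100 m/d


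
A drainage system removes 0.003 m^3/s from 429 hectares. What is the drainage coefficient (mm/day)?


DC = Q * 86400 / (A * 10000) * 1000
DC = 0.003 * 86400 / (429 * 10000) * 1000
DC = 259200.0000 / 4290000

0.0604 mm/day


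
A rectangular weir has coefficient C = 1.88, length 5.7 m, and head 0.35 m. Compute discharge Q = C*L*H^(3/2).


Q = C * L * H^(3/2) = 1.88 * 5.7 * 0.35^1.5 = 1.88 * 5.7 * 0.207063

2.2189 m^3/s


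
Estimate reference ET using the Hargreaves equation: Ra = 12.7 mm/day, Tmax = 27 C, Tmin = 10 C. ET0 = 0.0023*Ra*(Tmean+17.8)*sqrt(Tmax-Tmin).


Tmean = (Tmax + Tmin)/2 = (27 + 10)/2 = 18.5
ET0 = 0.0023 * 12.7 * (18.5 + 17.8) * sqrt(27 - 10)
ET0 = 0.0023 * 12.7 * 36.3 * 4.123106

4.3718 mm/day


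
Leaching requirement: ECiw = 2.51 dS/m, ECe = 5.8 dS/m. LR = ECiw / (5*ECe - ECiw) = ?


LR = ECiw / (5*ECe - ECiw)
LR = 2.51 / (5*5.8 - 2.51)
LR = 2.51 / 26.4900

0.0948


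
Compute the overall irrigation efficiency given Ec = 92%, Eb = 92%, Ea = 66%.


Ec = 0.92, Eb = 0.92, Ea = 0.66
E = 0.92 * 0.92 * 0.66 * 100 = 55.8624%

55.8624 %


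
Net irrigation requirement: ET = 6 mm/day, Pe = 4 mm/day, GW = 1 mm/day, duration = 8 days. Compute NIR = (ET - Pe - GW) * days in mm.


Daily deficit = ET - Pe - GW = 6 - 4 - 1 = 1 mm/day
NIR = 1 * 8 = 8 mm

8.0000 mm


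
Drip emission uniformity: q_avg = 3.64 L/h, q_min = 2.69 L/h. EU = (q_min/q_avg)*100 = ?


EU = (q_min/q_avg)*100 = (2.69/3.64)*100 = 73.9011%

73.9011 %


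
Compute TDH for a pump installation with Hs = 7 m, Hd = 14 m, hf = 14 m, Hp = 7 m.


TDH = Hs + Hd + hf + Hp = 7 + 14 + 14 + 7 = 42

42 m


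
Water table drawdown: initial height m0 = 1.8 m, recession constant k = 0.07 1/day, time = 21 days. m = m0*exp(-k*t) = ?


m = m0 * exp(-k*t)
m = 1.8 * exp(-0.07 * 21)
m = 1.8 * exp(-1.4700)

0.4139 m


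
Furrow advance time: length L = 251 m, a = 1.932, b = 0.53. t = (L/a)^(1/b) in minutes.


t = (L/a)^(1/b)
t = (251/1.932)^(1/0.53)
t = 129.917184^(1/0.53)

9728.5964 min


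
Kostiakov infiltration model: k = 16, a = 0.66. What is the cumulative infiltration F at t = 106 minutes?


F = k * t^a = 16 * 106^0.66
F = 16 * 21.712102

347.3936 mm


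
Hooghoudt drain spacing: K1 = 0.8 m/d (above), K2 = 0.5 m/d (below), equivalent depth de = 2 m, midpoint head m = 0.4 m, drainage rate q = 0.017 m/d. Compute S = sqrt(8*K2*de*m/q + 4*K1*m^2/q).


S^2 = 8*K2*de*m/q + 4*K1*m^2/q
S^2 = 8*0.5*2*0.4/0.017 + 4*0.8*0.4^2/0.017
S = sqrt(218.3529)

14.7768 m


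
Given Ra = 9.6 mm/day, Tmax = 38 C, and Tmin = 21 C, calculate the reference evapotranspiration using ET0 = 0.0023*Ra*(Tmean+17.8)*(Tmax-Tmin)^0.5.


Tmean = (Tmax + Tmin)/2 = (38 + 21)/2 = 29.5
ET0 = 0.0023 * 9.6 * (29.5 + 17.8) * sqrt(38 - 21)
ET0 = 0.0023 * 9.6 * 47.3 * 4.123106

4.3061 mm/day


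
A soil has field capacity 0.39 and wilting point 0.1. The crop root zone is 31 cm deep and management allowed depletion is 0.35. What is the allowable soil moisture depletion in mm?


SMD = (FC - PWP) * d * MAD * 10
SMD = (0.39 - 0.1) * 31 * 0.35 * 10
SMD = 0.2900 * 31 * 0.35 * 10

31.4650 mm


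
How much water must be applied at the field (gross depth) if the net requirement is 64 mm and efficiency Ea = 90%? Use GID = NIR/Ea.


Ea = 90% = 0.9
GID = NIR / Ea = 64 / 0.9 = 71.1111 mm

71.1111 mm


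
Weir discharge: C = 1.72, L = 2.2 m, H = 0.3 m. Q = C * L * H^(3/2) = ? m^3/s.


Q = C * L * H^(3/2) = 1.72 * 2.2 * 0.3^1.5 = 1.72 * 2.2 * 0.164317

0.6218 m^3/s


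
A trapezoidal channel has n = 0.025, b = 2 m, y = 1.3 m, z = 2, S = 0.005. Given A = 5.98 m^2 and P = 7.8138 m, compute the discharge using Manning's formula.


R = A/P = 5.98/7.8138 = 0.765313
Q = (1/0.025) * 5.98 * 0.765313^(2/3) * 0.005^0.5

14.1516 m^3/s


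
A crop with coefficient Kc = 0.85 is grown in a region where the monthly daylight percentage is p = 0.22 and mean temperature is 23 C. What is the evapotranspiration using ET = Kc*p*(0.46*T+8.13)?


ET = Kc * p * (0.46*T + 8.13)
ET = 0.85 * 0.22 * (0.46*23 + 8.13)
ET = 0.85 * 0.22 * 18.7100

3.4988 mm/day


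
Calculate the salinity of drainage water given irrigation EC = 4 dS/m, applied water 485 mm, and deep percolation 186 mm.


EC_dw = EC_iw * D_iw / D_dw
EC_dw = 4 * 485 / 186
EC_dw = 1940 / 186

10.4301 dS/m


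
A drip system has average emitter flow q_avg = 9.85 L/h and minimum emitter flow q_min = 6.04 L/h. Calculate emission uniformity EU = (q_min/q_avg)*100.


EU = (q_min/q_avg)*100 = (6.04/9.85)*100 = 61.3198%

61.3198 %


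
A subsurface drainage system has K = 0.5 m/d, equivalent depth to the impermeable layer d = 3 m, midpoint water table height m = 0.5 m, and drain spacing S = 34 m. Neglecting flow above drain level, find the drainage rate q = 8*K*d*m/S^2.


q = 8*K*d*m/S^2
q = 8*0.5*3*0.5/34^2
q = 6.0000 / 1156

0.0052 m/d


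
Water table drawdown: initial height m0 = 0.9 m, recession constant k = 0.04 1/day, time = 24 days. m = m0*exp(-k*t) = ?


m = m0 * exp(-k*t)
m = 0.9 * exp(-0.04 * 24)
m = 0.9 * exp(-0.9600)

0.3446 m


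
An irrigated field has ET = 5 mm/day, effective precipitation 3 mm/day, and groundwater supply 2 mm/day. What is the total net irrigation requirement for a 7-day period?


Daily deficit = ET - Pe - GW = 5 - 3 - 2 = 0 mm/day
NIR = 0 * 7 = 0 mm

0 mm


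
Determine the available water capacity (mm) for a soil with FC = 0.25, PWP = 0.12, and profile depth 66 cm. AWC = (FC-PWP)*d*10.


AWC = (FC - PWP) * d * 10
AWC = (0.25 - 0.12) * 66 * 10
AWC = 0.1300 * 66 * 10

85.8000 mm


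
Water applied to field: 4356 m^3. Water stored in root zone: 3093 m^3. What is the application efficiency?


Ea = V_root / V_field * 100 = 3093 / 4356 * 100 = 71.0055%

71.0055 %


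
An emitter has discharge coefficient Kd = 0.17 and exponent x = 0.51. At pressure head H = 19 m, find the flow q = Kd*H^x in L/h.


q = Kd * H^x = 0.17 * 19^0.51 = 0.17 * 4.489152

0.7632 L/h


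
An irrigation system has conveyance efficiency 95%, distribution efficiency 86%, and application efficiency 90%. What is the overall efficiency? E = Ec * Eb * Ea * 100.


Ec = 0.95, Eb = 0.86, Ea = 0.9
E = 0.95 * 0.86 * 0.9 * 100 = 73.5300%

73.5300 %


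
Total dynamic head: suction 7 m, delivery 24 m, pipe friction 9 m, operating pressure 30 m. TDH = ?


TDH = Hs + Hd + hf + Hp = 7 + 24 + 9 + 30 = 70

70 m


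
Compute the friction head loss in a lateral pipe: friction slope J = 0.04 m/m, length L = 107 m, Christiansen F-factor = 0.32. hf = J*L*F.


hf = J * L * F = 0.04 * 107 * 0.32 = 1.3696 m

1.3696 m


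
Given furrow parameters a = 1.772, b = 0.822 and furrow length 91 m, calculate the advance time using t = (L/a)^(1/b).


t = (L/a)^(1/b)
t = (91/1.772)^(1/0.822)
t = 51.354402^(1/0.822)

120.5021 min


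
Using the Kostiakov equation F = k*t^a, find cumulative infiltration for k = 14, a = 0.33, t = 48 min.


F = k * t^a = 14 * 48^0.33
F = 14 * 3.587646

50.2270 mm


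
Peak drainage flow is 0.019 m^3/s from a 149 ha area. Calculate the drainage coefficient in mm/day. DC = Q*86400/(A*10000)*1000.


DC = Q * 86400 / (A * 10000) * 1000
DC = 0.019 * 86400 / (149 * 10000) * 1000
DC = 1641600.0000 / 1490000

1.1017 mm/day


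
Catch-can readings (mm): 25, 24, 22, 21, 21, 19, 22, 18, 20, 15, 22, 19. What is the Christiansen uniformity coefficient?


mean = 20.666667 mm
MAD = 2.055556 mm
CU = (1 - 2.055556/20.666667)*100

90.0538 %


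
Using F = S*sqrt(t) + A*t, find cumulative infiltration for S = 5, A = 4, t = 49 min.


F = S*sqrt(t) + A*t
F = 5*sqrt(49) + 4*49
F = 5*7.000000 + 196

231.0000 mm


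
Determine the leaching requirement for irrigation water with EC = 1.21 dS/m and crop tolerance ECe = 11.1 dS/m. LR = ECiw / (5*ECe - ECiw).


LR = ECiw / (5*ECe - ECiw)
LR = 1.21 / (5*11.1 - 1.21)
LR = 1.21 / 54.2900

0.0223


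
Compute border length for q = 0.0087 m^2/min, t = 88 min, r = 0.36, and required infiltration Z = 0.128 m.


L = q*t/((1+r)*Z)
L = 0.0087*88/((1+0.36)*0.128)
L = 0.7656/0.17408

4.3980 m


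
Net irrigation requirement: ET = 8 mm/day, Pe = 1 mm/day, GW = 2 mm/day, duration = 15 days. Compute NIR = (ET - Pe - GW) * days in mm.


Daily deficit = ET - Pe - GW = 8 - 1 - 2 = 5 mm/day
NIR = 5 * 15 = 75 mm

75.0000 mm


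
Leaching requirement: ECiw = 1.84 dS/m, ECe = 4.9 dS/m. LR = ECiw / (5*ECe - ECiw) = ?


LR = ECiw / (5*ECe - ECiw)
LR = 1.84 / (5*4.9 - 1.84)
LR = 1.84 / 22.6600

0.0812


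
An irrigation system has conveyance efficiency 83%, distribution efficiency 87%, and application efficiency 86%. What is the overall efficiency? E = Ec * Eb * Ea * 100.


Ec = 0.83, Eb = 0.87, Ea = 0.86
E = 0.83 * 0.87 * 0.86 * 100 = 62.1006%

62.1006 %


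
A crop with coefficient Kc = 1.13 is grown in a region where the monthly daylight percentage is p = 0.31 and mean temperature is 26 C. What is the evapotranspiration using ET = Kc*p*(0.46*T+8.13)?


ET = Kc * p * (0.46*T + 8.13)
ET = 1.13 * 0.31 * (0.46*26 + 8.13)
ET = 1.13 * 0.31 * 20.0900

7.0375 mm/day


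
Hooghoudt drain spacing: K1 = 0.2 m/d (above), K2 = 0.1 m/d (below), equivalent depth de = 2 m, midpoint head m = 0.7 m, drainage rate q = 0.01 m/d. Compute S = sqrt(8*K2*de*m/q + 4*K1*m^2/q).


S^2 = 8*K2*de*m/q + 4*K1*m^2/q
S^2 = 8*0.1*2*0.7/0.01 + 4*0.2*0.7^2/0.01
S = sqrt(151.2000)

12.2963 m


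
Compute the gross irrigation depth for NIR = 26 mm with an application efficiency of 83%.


Ea = 83% = 0.83
GID = NIR / Ea = 26 / 0.83 = 31.3253 mm

31.3253 mm


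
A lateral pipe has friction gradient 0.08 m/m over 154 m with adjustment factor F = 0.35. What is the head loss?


hf = J * L * F = 0.08 * 154 * 0.35 = 4.3120 m

4.3120 m


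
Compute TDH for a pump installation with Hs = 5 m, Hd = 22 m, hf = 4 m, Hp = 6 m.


TDH = Hs + Hd + hf + Hp = 5 + 22 + 4 + 6 = 37

37 m


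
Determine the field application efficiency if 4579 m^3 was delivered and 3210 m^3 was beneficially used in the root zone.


Ea = V_root / V_field * 100 = 3210 / 4579 * 100 = 70.1026%

70.1026 %


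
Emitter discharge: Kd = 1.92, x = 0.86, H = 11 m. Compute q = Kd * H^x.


q = Kd * H^x = 1.92 * 11^0.86 = 1.92 * 7.863171

15.0973 L/h


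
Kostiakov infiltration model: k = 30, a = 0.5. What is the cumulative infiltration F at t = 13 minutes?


F = k * t^a = 30 * 13^0.5
F = 30 * 3.605551

108.1665 mm


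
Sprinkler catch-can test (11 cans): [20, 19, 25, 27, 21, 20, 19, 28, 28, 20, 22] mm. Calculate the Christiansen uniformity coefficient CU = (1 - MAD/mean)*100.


mean = 22.636364 mm
MAD = 3.173554 mm
CU = (1 - 3.173554/22.636364)*100

85.9803 %


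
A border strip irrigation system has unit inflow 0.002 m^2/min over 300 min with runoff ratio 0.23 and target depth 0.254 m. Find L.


L = q*t/((1+r)*Z)
L = 0.002*300/((1+0.23)*0.254)
L = 0.6/0.31242

1.9205 m


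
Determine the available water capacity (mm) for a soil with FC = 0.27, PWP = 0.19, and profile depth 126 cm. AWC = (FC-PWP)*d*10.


AWC = (FC - PWP) * d * 10
AWC = (0.27 - 0.19) * 126 * 10
AWC = 0.0800 * 126 * 10

100.8000 mm


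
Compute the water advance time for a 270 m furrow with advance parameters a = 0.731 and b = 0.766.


t = (L/a)^(1/b)
t = (270/0.731)^(1/0.766)
t = 369.357045^(1/0.766)

2247.8001 min


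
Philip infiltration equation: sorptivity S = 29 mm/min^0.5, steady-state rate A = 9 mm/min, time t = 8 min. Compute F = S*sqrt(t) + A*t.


F = S*sqrt(t) + A*t
F = 29*sqrt(8) + 9*8
F = 29*2.828427 + 72

154.0244 mm


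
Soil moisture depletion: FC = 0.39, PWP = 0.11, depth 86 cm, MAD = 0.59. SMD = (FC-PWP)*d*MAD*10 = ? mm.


SMD = (FC - PWP) * d * MAD * 10
SMD = (0.39 - 0.11) * 86 * 0.59 * 10
SMD = 0.2800 * 86 * 0.59 * 10

142.0720 mm


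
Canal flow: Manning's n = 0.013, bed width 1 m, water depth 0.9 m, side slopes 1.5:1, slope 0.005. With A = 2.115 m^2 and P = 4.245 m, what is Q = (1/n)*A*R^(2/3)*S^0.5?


R = A/P = 2.115/4.245 = 0.498233
Q = (1/0.013) * 2.115 * 0.498233^(2/3) * 0.005^0.5

7.2300 m^3/s


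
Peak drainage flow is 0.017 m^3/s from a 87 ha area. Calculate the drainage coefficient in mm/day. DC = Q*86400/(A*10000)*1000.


DC = Q * 86400 / (A * 10000) * 1000
DC = 0.017 * 86400 / (87 * 10000) * 1000
DC = 1468800.0000 / 870000

1.6883 mm/day


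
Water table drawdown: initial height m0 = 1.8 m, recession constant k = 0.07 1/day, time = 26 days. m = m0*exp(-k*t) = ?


m = m0 * exp(-k*t)
m = 1.8 * exp(-0.07 * 26)
m = 1.8 * exp(-1.8200)

0.2916 m


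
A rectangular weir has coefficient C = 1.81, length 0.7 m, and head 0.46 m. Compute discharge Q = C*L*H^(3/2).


Q = C * L * H^(3/2) = 1.81 * 0.7 * 0.46^1.5 = 1.81 * 0.7 * 0.311987

0.3953 m^3/s


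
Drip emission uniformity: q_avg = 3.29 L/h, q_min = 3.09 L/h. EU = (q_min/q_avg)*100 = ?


EU = (q_min/q_avg)*100 = (3.09/3.29)*100 = 93.9210%

93.9210 %


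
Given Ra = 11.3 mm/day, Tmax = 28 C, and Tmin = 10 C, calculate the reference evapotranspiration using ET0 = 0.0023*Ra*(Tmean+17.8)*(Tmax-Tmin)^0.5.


Tmean = (Tmax + Tmin)/2 = (28 + 10)/2 = 19.0
ET0 = 0.0023 * 11.3 * (19.0 + 17.8) * sqrt(28 - 10)
ET0 = 0.0023 * 11.3 * 36.8 * 4.242641

4.0578 mm/day


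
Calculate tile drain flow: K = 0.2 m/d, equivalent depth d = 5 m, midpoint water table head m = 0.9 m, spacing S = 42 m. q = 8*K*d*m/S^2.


q = 8*K*d*m/S^2
q = 8*0.2*5*0.9/42^2
q = 7.2000 / 1764

0.0041 m/d


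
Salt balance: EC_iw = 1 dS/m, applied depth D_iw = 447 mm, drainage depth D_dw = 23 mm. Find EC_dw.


EC_dw = EC_iw * D_iw / D_dw
EC_dw = 1 * 447 / 23
EC_dw = 447 / 23

19.4348 dS/m


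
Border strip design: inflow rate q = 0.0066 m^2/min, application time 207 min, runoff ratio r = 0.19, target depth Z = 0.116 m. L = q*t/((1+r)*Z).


L = q*t/((1+r)*Z)
L = 0.0066*207/((1+0.19)*0.116)
L = 1.3662/0.13804

9.8971 m


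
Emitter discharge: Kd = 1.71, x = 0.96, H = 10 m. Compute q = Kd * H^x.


q = Kd * H^x = 1.71 * 10^0.96 = 1.71 * 9.120108

15.5954 L/h


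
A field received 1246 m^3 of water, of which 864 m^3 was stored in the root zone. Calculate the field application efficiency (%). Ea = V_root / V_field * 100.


Ea = V_root / V_field * 100 = 864 / 1246 * 100 = 69.3419%

69.3419 %


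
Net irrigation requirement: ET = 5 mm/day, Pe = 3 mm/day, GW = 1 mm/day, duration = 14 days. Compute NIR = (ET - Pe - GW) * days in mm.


Daily deficit = ET - Pe - GW = 5 - 3 - 1 = 1 mm/day
NIR = 1 * 14 = 14 mm

14.0000 mm


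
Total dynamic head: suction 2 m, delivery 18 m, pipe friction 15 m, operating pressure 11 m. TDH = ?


TDH = Hs + Hd + hf + Hp = 2 + 18 + 15 + 11 = 46

46 m


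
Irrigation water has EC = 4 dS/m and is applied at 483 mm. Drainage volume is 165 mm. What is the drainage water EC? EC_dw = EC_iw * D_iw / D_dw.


EC_dw = EC_iw * D_iw / D_dw
EC_dw = 4 * 483 / 165
EC_dw = 1932 / 165

11.7091 dS/m


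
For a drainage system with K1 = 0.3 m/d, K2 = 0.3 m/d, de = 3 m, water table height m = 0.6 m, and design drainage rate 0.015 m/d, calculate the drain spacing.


S^2 = 8*K2*de*m/q + 4*K1*m^2/q
S^2 = 8*0.3*3*0.6/0.015 + 4*0.3*0.6^2/0.015
S = sqrt(316.8000)

17.7989 m


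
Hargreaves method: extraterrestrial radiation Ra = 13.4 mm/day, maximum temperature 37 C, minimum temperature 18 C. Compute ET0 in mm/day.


Tmean = (Tmax + Tmin)/2 = (37 + 18)/2 = 27.5
ET0 = 0.0023 * 13.4 * (27.5 + 17.8) * sqrt(37 - 18)
ET0 = 0.0023 * 13.4 * 45.3 * 4.358899

6.0857 mm/day


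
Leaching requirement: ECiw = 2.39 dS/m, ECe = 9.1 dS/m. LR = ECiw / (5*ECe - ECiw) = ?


LR = ECiw / (5*ECe - ECiw)
LR = 2.39 / (5*9.1 - 2.39)
LR = 2.39 / 43.1100

0.0554


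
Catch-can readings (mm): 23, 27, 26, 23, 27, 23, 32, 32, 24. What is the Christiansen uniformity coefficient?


mean = 26.333333 mm
MAD = 2.814815 mm
CU = (1 - 2.814815/26.333333)*100

89.3108 %


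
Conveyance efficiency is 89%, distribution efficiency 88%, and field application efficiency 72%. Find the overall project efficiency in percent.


Ec = 0.89, Eb = 0.88, Ea = 0.72
E = 0.89 * 0.88 * 0.72 * 100 = 56.3904%

56.3904 %


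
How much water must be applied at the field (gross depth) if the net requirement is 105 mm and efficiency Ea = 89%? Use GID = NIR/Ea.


Ea = 89% = 0.89
GID = NIR / Ea = 105 / 0.89 = 117.9775 mm

117.9775 mm


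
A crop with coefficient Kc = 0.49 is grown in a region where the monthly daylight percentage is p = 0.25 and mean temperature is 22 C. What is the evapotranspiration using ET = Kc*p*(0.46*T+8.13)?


ET = Kc * p * (0.46*T + 8.13)
ET = 0.49 * 0.25 * (0.46*22 + 8.13)
ET = 0.49 * 0.25 * 18.2500

2.2356 mm/day


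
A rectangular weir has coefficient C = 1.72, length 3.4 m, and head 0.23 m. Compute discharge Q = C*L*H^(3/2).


Q = C * L * H^(3/2) = 1.72 * 3.4 * 0.23^1.5 = 1.72 * 3.4 * 0.110304

0.6451 m^3/s


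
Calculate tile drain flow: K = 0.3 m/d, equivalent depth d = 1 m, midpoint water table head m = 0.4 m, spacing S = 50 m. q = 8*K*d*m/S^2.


q = 8*K*d*m/S^2
q = 8*0.3*1*0.4/50^2
q = 0.9600 / 2500

3.8400e-04 m/d


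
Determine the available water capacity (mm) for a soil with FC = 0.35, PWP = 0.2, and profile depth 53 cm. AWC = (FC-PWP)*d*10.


AWC = (FC - PWP) * d * 10
AWC = (0.35 - 0.2) * 53 * 10
AWC = 0.1500 * 53 * 10

79.5000 mm


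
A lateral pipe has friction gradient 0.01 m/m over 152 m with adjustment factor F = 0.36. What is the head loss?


hf = J * L * F = 0.01 * 152 * 0.36 = 0.5472 m

0.5472 m


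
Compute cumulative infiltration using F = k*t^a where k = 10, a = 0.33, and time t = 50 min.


F = k * t^a = 10 * 50^0.33
F = 10 * 3.636303

36.3630 mm


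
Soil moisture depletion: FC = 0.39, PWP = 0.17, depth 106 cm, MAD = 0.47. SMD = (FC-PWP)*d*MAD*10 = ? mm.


SMD = (FC - PWP) * d * MAD * 10
SMD = (0.39 - 0.17) * 106 * 0.47 * 10
SMD = 0.2200 * 106 * 0.47 * 10

109.6040 mm


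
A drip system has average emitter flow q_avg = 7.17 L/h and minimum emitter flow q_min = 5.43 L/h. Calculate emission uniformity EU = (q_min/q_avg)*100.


EU = (q_min/q_avg)*100 = (5.43/7.17)*100 = 75.7322%

75.7322 %


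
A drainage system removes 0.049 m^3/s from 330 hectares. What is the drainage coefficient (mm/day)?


DC = Q * 86400 / (A * 10000) * 1000
DC = 0.049 * 86400 / (330 * 10000) * 1000
DC = 4233600.0000 / 3300000

1.2829 mm/day


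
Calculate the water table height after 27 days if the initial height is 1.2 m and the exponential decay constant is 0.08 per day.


m = m0 * exp(-k*t)
m = 1.2 * exp(-0.08 * 27)
m = 1.2 * exp(-2.1600)

0.1384 m


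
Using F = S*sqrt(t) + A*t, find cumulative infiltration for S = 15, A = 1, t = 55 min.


F = S*sqrt(t) + A*t
F = 15*sqrt(55) + 1*55
F = 15*7.416198 + 55

166.2430 mm


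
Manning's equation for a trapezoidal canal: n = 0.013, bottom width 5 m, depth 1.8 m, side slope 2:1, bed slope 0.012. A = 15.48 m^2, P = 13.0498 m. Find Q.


R = A/P = 15.48/13.0498 = 1.186225
Q = (1/0.013) * 15.48 * 1.186225^(2/3) * 0.012^0.5

146.1716 m^3/s


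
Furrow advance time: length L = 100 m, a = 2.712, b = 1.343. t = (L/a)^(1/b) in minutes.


t = (L/a)^(1/b)
t = (100/2.712)^(1/1.343)
t = 36.873156^(1/1.343)

14.6749 min


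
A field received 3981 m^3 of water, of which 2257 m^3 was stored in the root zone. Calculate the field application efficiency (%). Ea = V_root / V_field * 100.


Ea = V_root / V_field * 100 = 2257 / 3981 * 100 = 56.6943%

56.6943 %


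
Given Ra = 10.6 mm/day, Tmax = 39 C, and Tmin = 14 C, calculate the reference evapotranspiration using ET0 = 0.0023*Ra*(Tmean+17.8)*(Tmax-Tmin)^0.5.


Tmean = (Tmax + Tmin)/2 = (39 + 14)/2 = 26.5
ET0 = 0.0023 * 10.6 * (26.5 + 17.8) * sqrt(39 - 14)
ET0 = 0.0023 * 10.6 * 44.3 * 5.000000

5.4002 mm/day


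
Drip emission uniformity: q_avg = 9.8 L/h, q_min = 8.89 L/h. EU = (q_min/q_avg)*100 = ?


EU = (q_min/q_avg)*100 = (8.89/9.8)*100 = 90.7143%

90.7143 %


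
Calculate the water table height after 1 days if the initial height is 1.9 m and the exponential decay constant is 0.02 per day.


m = m0 * exp(-k*t)
m = 1.9 * exp(-0.02 * 1)
m = 1.9 * exp(-0.0200)

1.8624 m


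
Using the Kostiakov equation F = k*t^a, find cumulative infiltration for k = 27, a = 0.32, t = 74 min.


F = k * t^a = 27 * 74^0.32
F = 27 * 3.964187

107.0330 mm


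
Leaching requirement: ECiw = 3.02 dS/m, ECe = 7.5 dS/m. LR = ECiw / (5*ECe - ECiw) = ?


LR = ECiw / (5*ECe - ECiw)
LR = 3.02 / (5*7.5 - 3.02)
LR = 3.02 / 34.4800

0.0876


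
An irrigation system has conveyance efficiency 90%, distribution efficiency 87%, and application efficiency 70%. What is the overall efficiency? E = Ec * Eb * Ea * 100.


Ec = 0.9, Eb = 0.87, Ea = 0.7
E = 0.9 * 0.87 * 0.7 * 100 = 54.8100%

54.8100 %


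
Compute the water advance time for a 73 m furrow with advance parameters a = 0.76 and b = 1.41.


t = (L/a)^(1/b)
t = (73/0.76)^(1/1.41)
t = 96.052632^(1/1.41)

25.4704 min


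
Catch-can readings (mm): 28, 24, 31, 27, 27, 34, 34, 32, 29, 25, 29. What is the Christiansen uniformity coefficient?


mean = 29.090909 mm
MAD = 2.661157 mm
CU = (1 - 2.661157/29.090909)*100

90.8523 %


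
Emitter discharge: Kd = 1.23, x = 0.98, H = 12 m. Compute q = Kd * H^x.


q = Kd * H^x = 1.23 * 12^0.98 = 1.23 * 11.418199

14.0444 L/h


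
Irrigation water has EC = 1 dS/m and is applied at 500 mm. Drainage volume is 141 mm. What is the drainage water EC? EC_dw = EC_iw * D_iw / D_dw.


EC_dw = EC_iw * D_iw / D_dw
EC_dw = 1 * 500 / 141
EC_dw = 500 / 141

3.5461 dS/m


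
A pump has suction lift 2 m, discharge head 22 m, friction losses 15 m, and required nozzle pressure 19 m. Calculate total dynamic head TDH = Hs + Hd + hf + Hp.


TDH = Hs + Hd + hf + Hp = 2 + 22 + 15 + 19 = 58

58 m


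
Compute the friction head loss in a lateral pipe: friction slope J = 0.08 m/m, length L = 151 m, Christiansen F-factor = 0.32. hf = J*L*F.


hf = J * L * F = 0.08 * 151 * 0.32 = 3.8656 m

3.8656 m


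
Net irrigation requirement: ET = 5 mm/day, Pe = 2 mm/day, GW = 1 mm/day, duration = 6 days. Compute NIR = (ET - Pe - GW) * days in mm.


Daily deficit = ET - Pe - GW = 5 - 2 - 1 = 2 mm/day
NIR = 2 * 6 = 12 mm

12.0000 mm


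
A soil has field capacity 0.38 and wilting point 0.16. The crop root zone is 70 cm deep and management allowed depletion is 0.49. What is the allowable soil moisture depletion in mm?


SMD = (FC - PWP) * d * MAD * 10
SMD = (0.38 - 0.16) * 70 * 0.49 * 10
SMD = 0.2200 * 70 * 0.49 * 10

75.4600 mm


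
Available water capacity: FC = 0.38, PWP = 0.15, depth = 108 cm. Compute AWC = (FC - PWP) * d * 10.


AWC = (FC - PWP) * d * 10
AWC = (0.38 - 0.15) * 108 * 10
AWC = 0.2300 * 108 * 10

248.4000 mm


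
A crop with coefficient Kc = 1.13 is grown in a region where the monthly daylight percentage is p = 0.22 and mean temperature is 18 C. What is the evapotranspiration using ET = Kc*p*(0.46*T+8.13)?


ET = Kc * p * (0.46*T + 8.13)
ET = 1.13 * 0.22 * (0.46*18 + 8.13)
ET = 1.13 * 0.22 * 16.4100

4.0795 mm/day


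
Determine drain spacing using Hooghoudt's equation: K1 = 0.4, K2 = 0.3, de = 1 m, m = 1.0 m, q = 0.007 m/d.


S^2 = 8*K2*de*m/q + 4*K1*m^2/q
S^2 = 8*0.3*1*1.0/0.007 + 4*0.4*1.0^2/0.007
S = sqrt(571.4286)

23.9046 m


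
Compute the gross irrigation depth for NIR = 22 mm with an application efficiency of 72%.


Ea = 72% = 0.72
GID = NIR / Ea = 22 / 0.72 = 30.5556 mm

30.5556 mm


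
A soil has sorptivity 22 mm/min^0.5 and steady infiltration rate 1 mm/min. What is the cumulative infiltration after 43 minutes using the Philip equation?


F = S*sqrt(t) + A*t
F = 22*sqrt(43) + 1*43
F = 22*6.557439 + 43

187.2637 mm


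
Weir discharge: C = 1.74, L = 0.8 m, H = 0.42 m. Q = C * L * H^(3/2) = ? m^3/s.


Q = C * L * H^(3/2) = 1.74 * 0.8 * 0.42^1.5 = 1.74 * 0.8 * 0.272191

0.3789 m^3/s


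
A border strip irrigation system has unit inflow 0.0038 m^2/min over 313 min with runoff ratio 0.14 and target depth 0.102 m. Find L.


L = q*t/((1+r)*Z)
L = 0.0038*313/((1+0.14)*0.102)
L = 1.1894/0.11628

10.2288 m


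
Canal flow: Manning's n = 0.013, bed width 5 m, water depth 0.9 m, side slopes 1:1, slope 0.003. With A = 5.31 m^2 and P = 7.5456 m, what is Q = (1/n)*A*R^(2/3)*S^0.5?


R = A/P = 5.31/7.5456 = 0.703721
Q = (1/0.013) * 5.31 * 0.703721^(2/3) * 0.003^0.5

17.7002 m^3/s


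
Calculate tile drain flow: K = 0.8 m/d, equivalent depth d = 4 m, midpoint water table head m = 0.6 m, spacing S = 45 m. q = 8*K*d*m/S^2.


q = 8*K*d*m/S^2
q = 8*0.8*4*0.6/45^2
q = 15.3600 / 2025

0.0076 m/d


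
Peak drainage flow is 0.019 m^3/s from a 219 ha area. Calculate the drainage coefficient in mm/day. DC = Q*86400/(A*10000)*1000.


DC = Q * 86400 / (A * 10000) * 1000
DC = 0.019 * 86400 / (219 * 10000) * 1000
DC = 1641600.0000 / 2190000

0.7496 mm/day


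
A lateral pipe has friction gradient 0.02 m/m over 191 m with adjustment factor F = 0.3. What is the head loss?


hf = J * L * F = 0.02 * 191 * 0.3 = 1.1460 m

1.1460 m


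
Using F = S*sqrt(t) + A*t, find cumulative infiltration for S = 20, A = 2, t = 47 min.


F = S*sqrt(t) + A*t
F = 20*sqrt(47) + 2*47
F = 20*6.855655 + 94

231.1131 mm


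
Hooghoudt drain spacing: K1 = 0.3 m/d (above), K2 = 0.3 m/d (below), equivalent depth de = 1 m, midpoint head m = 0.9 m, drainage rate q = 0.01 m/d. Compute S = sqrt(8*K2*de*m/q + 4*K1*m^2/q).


S^2 = 8*K2*de*m/q + 4*K1*m^2/q
S^2 = 8*0.3*1*0.9/0.01 + 4*0.3*0.9^2/0.01
S = sqrt(313.2000)

17.6975 m


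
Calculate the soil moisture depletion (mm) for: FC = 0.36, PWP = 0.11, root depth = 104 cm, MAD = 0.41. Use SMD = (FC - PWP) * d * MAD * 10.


SMD = (FC - PWP) * d * MAD * 10
SMD = (0.36 - 0.11) * 104 * 0.41 * 10
SMD = 0.2500 * 104 * 0.41 * 10

106.6000 mm


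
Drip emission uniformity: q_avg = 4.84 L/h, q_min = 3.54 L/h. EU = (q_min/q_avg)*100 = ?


EU = (q_min/q_avg)*100 = (3.54/4.84)*100 = 73.1405%

73.1405 %


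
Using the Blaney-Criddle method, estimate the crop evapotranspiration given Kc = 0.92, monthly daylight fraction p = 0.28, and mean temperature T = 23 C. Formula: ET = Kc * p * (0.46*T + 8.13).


ET = Kc * p * (0.46*T + 8.13)
ET = 0.92 * 0.28 * (0.46*23 + 8.13)
ET = 0.92 * 0.28 * 18.7100

4.8197 mm/day


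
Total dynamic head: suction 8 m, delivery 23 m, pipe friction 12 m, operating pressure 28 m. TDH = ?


TDH = Hs + Hd + hf + Hp = 8 + 23 + 12 + 28 = 71

71 m


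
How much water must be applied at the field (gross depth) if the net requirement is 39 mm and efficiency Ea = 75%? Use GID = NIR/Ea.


Ea = 75% = 0.75
GID = NIR / Ea = 39 / 0.75 = 52.0000 mm

52.0000 mm


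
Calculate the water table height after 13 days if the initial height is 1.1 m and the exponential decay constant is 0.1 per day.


m = m0 * exp(-k*t)
m = 1.1 * exp(-0.1 * 13)
m = 1.1 * exp(-1.3000)

0.2998 m


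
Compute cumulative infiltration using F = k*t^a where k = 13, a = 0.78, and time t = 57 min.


F = k * t^a = 13 * 57^0.78
F = 13 * 23.419757

304.4568 mm


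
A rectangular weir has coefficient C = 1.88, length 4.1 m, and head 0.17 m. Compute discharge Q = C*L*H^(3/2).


Q = C * L * H^(3/2) = 1.88 * 4.1 * 0.17^1.5 = 1.88 * 4.1 * 0.070093

0.5403 m^3/s


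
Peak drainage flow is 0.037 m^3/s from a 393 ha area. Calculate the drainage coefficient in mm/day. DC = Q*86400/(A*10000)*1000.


DC = Q * 86400 / (A * 10000) * 1000
DC = 0.037 * 86400 / (393 * 10000) * 1000
DC = 3196800.0000 / 3930000

0.8134 mm/day


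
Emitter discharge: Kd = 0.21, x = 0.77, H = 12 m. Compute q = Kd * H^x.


q = Kd * H^x = 0.21 * 12^0.77 = 0.21 * 6.775940

1.4229 L/h


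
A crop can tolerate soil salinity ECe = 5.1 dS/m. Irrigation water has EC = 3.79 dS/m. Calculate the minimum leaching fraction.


LR = ECiw / (5*ECe - ECiw)
LR = 3.79 / (5*5.1 - 3.79)
LR = 3.79 / 21.7100

0.1746


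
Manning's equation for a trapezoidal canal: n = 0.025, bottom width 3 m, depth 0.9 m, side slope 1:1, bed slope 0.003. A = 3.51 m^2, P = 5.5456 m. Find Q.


R = A/P = 3.51/5.5456 = 0.632934
Q = (1/0.025) * 3.51 * 0.632934^(2/3) * 0.003^0.5

5.6689 m^3/s


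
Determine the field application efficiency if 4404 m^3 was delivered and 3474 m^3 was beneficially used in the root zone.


Ea = V_root / V_field * 100 = 3474 / 4404 * 100 = 78.8828%

78.8828 %


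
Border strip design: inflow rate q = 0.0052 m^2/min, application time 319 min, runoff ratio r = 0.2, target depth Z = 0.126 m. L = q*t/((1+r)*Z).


L = q*t/((1+r)*Z)
L = 0.0052*319/((1+0.2)*0.126)
L = 1.6588/0.1512

10.9709 m


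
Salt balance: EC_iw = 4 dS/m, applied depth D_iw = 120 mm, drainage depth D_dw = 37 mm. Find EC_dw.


EC_dw = EC_iw * D_iw / D_dw
EC_dw = 4 * 120 / 37
EC_dw = 480 / 37

12.9730 dS/m


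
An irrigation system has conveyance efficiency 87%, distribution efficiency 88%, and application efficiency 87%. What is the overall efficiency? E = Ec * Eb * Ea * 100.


Ec = 0.87, Eb = 0.88, Ea = 0.87
E = 0.87 * 0.88 * 0.87 * 100 = 66.6072%

66.6072 %
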